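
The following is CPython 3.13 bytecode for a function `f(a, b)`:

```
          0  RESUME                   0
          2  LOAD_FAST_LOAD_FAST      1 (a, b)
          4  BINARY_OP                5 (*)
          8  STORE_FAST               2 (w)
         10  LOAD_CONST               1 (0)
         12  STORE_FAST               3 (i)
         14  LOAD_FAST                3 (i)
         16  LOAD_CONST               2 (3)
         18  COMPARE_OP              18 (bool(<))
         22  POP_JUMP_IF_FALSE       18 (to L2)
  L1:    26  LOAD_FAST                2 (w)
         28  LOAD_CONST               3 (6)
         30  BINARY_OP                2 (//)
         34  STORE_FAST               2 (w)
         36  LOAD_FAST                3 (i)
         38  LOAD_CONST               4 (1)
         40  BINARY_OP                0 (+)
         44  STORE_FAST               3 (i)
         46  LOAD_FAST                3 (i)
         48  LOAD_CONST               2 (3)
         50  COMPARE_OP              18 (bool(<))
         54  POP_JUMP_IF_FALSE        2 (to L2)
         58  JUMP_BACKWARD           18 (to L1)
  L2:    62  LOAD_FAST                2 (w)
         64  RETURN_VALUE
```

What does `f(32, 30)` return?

LOAD_FAST_LOAD_FAST a,b → push 32,30. Stack: [32, 30]
BINARY_OP * → 32 * 30 = 960. Stack: [960]
STORE_FAST w → w=960. Stack: []
LOAD_CONST → push 0. Stack: [0]
STORE_FAST i → i=0. Stack: []
LOAD_FAST i → push 0. Stack: [0]
LOAD_CONST → push 3. Stack: [0, 3]
COMPARE_OP bool(<) → 0 vs 3 = True. Stack: [True]
POP_JUMP_IF_FALSE → pop True; no jump. Stack: []
LOAD_FAST w → push 960. Stack: [960]
LOAD_CONST → push 6. Stack: [960, 6]
BINARY_OP // → 960 // 6 = 160. Stack: [160]
STORE_FAST w → w=160. Stack: []
LOAD_FAST i → push 0. Stack: [0]
LOAD_CONST → push 1. Stack: [0, 1]
BINARY_OP + → 0 + 1 = 1. Stack: [1]
STORE_FAST i → i=1. Stack: []
LOAD_FAST i → push 1. Stack: [1]
LOAD_CONST → push 3. Stack: [1, 3]
COMPARE_OP bool(<) → 1 vs 3 = True. Stack: [True]
POP_JUMP_IF_FALSE → pop True; no jump. Stack: []
LOAD_FAST w → push 160. Stack: [160]
LOAD_CONST → push 6. Stack: [160, 6]
BINARY_OP // → 160 // 6 = 26. Stack: [26]
STORE_FAST w → w=26. Stack: []
LOAD_FAST i → push 1. Stack: [1]
LOAD_CONST → push 1. Stack: [1, 1]
BINARY_OP + → 1 + 1 = 2. Stack: [2]
STORE_FAST i → i=2. Stack: []
LOAD_FAST i → push 2. Stack: [2]
LOAD_CONST → push 3. Stack: [2, 3]
COMPARE_OP bool(<) → 2 vs 3 = True. Stack: [True]
POP_JUMP_IF_FALSE → pop True; no jump. Stack: []
LOAD_FAST w → push 26. Stack: [26]
LOAD_CONST → push 6. Stack: [26, 6]
BINARY_OP // → 26 // 6 = 4. Stack: [4]
STORE_FAST w → w=4. Stack: []
LOAD_FAST i → push 2. Stack: [2]
LOAD_CONST → push 1. Stack: [2, 1]
BINARY_OP + → 2 + 1 = 3. Stack: [3]
STORE_FAST i → i=3. Stack: []
LOAD_FAST i → push 3. Stack: [3]
LOAD_CONST → push 3. Stack: [3, 3]
COMPARE_OP bool(<) → 3 vs 3 = False. Stack: [False]
POP_JUMP_IF_FALSE → pop False; jump. Stack: []
LOAD_FAST w → push 4. Stack: [4]
RETURN_VALUE → return 4.

4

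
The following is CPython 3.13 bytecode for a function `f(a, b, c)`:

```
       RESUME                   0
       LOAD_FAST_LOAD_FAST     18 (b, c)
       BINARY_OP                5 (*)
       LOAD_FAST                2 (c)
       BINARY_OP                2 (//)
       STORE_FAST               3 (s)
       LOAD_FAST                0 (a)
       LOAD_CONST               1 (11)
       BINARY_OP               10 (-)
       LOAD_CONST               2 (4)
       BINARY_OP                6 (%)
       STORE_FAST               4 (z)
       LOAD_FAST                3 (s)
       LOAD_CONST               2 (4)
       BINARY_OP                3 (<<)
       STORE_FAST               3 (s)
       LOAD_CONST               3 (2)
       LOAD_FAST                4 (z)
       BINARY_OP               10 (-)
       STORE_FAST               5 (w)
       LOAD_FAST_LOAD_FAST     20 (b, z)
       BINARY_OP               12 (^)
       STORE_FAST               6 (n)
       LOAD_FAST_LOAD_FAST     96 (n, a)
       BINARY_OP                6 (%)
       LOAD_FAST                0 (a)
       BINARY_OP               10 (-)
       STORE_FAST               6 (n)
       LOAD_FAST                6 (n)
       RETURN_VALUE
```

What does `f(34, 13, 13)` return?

LOAD_FAST_LOAD_FAST b,c → push 13,13. Stack: [13, 13]
BINARY_OP * → 13 * 13 = 169. Stack: [169]
LOAD_FAST c → push 13. Stack: [169, 13]
BINARY_OP // → 169 // 13 = 13. Stack: [13]
STORE_FAST s → s=13. Stack: []
LOAD_FAST a → push 34. Stack: [34]
LOAD_CONST → push 11. Stack: [34, 11]
BINARY_OP - → 34 - 11 = 23. Stack: [23]
LOAD_CONST → push 4. Stack: [23, 4]
BINARY_OP % → 23 % 4 = 3. Stack: [3]
STORE_FAST z → z=3. Stack: []
LOAD_FAST s → push 13. Stack: [13]
LOAD_CONST → push 4. Stack: [13, 4]
BINARY_OP << → 13 << 4 = 208. Stack: [208]
STORE_FAST s → s=208. Stack: []
LOAD_CONST → push 2. Stack: [2]
LOAD_FAST z → push 3. Stack: [2, 3]
BINARY_OP - → 2 - 3 = -1. Stack: [-1]
STORE_FAST w → w=-1. Stack: []
LOAD_FAST_LOAD_FAST b,z → push 13,3. Stack: [13, 3]
BINARY_OP ^ → 13 ^ 3 = 14. Stack: [14]
STORE_FAST n → n=14. Stack: []
LOAD_FAST_LOAD_FAST n,a → push 14,34. Stack: [14, 34]
BINARY_OP % → 14 % 34 = 14. Stack: [14]
LOAD_FAST a → push 34. Stack: [14, 34]
BINARY_OP - → 14 - 34 = -20. Stack: [-20]
STORE_FAST n → n=-20. Stack: []
LOAD_FAST n → push -20. Stack: [-20]
RETURN_VALUE → return -20.

-20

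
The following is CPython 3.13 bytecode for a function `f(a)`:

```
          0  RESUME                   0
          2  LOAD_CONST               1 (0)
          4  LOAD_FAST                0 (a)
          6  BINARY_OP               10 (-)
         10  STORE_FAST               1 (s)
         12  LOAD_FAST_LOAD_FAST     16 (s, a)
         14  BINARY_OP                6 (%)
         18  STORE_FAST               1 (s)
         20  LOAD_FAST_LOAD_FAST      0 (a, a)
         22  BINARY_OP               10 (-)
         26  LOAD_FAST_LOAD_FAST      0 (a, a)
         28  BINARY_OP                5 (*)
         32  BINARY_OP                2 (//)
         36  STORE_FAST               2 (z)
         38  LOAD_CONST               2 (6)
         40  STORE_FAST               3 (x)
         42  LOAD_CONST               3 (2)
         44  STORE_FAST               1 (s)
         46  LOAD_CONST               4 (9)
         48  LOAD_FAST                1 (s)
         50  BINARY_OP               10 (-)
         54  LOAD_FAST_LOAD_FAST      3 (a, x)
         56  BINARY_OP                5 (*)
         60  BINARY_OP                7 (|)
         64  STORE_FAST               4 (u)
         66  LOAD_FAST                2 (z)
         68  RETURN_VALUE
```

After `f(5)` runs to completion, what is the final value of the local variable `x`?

LOAD_CONST → push 0. Stack: [0]
LOAD_FAST a → push 5. Stack: [0, 5]
BINARY_OP - → 0 - 5 = -5. Stack: [-5]
STORE_FAST s → s=-5. Stack: []
LOAD_FAST_LOAD_FAST s,a → push -5,5. Stack: [-5, 5]
BINARY_OP % → -5 % 5 = 0. Stack: [0]
STORE_FAST s → s=0. Stack: []
LOAD_FAST_LOAD_FAST a,a → push 5,5. Stack: [5, 5]
BINARY_OP - → 5 - 5 = 0. Stack: [0]
LOAD_FAST_LOAD_FAST a,a → push 5,5. Stack: [0, 5, 5]
BINARY_OP * → 5 * 5 = 25. Stack: [0, 25]
BINARY_OP // → 0 // 25 = 0. Stack: [0]
STORE_FAST z → z=0. Stack: []
LOAD_CONST → push 6. Stack: [6]
STORE_FAST x → x=6. Stack: []
LOAD_CONST → push 2. Stack: [2]
STORE_FAST s → s=2. Stack: []
LOAD_CONST → push 9. Stack: [9]
LOAD_FAST s → push 2. Stack: [9, 2]
BINARY_OP - → 9 - 2 = 7. Stack: [7]
LOAD_FAST_LOAD_FAST a,x → push 5,6. Stack: [7, 5, 6]
BINARY_OP * → 5 * 6 = 30. Stack: [7, 30]
BINARY_OP | → 7 | 30 = 31. Stack: [31]
STORE_FAST u → u=31. Stack: []
LOAD_FAST z → push 0. Stack: [0]
RETURN_VALUE → return 0.

6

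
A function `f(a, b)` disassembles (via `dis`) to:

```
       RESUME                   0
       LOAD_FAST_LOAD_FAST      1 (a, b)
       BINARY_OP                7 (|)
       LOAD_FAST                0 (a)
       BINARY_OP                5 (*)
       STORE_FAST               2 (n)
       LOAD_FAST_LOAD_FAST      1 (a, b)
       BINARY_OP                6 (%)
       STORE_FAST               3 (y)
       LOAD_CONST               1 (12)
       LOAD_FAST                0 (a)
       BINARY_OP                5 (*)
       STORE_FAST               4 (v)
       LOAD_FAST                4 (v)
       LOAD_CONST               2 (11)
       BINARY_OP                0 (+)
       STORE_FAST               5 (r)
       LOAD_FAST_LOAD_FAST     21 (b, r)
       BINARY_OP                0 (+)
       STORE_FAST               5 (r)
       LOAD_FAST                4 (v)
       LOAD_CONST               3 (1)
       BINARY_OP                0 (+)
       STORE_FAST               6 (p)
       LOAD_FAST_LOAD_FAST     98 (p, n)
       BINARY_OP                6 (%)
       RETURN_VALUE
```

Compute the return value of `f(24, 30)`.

LOAD_FAST_LOAD_FAST a,b → push 24,30. Stack: [24, 30]
BINARY_OP | → 24 | 30 = 30. Stack: [30]
LOAD_FAST a → push 24. Stack: [30, 24]
BINARY_OP * → 30 * 24 = 720. Stack: [720]
STORE_FAST n → n=720. Stack: []
LOAD_FAST_LOAD_FAST a,b → push 24,30. Stack: [24, 30]
BINARY_OP % → 24 % 30 = 24. Stack: [24]
STORE_FAST y → y=24. Stack: []
LOAD_CONST → push 12. Stack: [12]
LOAD_FAST a → push 24. Stack: [12, 24]
BINARY_OP * → 12 * 24 = 288. Stack: [288]
STORE_FAST v → v=288. Stack: []
LOAD_FAST v → push 288. Stack: [288]
LOAD_CONST → push 11. Stack: [288, 11]
BINARY_OP + → 288 + 11 = 299. Stack: [299]
STORE_FAST r → r=299. Stack: []
LOAD_FAST_LOAD_FAST b,r → push 30,299. Stack: [30, 299]
BINARY_OP + → 30 + 299 = 329. Stack: [329]
STORE_FAST r → r=329. Stack: []
LOAD_FAST v → push 288. Stack: [288]
LOAD_CONST → push 1. Stack: [288, 1]
BINARY_OP + → 288 + 1 = 289. Stack: [289]
STORE_FAST p → p=289. Stack: []
LOAD_FAST_LOAD_FAST p,n → push 289,720. Stack: [289, 720]
BINARY_OP % → 289 % 720 = 289. Stack: [289]
RETURN_VALUE → return 289.

289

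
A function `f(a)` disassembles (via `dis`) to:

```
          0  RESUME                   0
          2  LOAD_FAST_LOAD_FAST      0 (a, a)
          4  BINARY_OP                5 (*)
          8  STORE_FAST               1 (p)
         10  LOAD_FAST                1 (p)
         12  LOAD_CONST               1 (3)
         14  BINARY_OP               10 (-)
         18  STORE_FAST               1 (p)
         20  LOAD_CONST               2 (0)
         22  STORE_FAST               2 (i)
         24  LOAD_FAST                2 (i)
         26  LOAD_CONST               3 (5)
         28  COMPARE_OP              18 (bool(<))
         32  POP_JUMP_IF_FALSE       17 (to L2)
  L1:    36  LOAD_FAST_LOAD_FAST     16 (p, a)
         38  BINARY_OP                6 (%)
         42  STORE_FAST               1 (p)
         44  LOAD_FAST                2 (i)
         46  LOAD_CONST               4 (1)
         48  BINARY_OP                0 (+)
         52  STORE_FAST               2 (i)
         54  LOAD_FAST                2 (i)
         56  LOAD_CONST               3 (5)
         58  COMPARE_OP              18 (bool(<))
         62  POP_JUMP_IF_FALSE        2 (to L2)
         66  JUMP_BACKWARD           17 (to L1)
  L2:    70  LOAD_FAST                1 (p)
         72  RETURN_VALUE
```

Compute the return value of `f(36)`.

33

LOAD_FAST_LOAD_FAST a,a → push 36,36
BINARY_OP * → 36 * 36 = 1296
STORE_FAST p → p=1296
LOAD_FAST p → push 1296
LOAD_CONST → push 3
BINARY_OP - → 1296 - 3 = 1293
STORE_FAST p → p=1293
LOAD_CONST → push 0
STORE_FAST i → i=0
LOAD_FAST i → push 0
LOAD_CONST → push 5
COMPARE_OP bool(<) → 0 vs 5 = True
POP_JUMP_IF_FALSE → pop True; no jump
LOAD_FAST_LOAD_FAST p,a → push 1293,36
BINARY_OP % → 1293 % 36 = 33
STORE_FAST p → p=33
LOAD_FAST i → push 0
LOAD_CONST → push 1
BINARY_OP + → 0 + 1 = 1
STORE_FAST i → i=1
LOAD_FAST i → push 1
LOAD_CONST → push 5
COMPARE_OP bool(<) → 1 vs 5 = True
POP_JUMP_IF_FALSE → pop True; no jump
LOAD_FAST_LOAD_FAST p,a → push 33,36
BINARY_OP % → 33 % 36 = 33
STORE_FAST p → p=33
LOAD_FAST i → push 1
LOAD_CONST → push 1
BINARY_OP + → 1 + 1 = 2
STORE_FAST i → i=2
LOAD_FAST i → push 2
LOAD_CONST → push 5
COMPARE_OP bool(<) → 2 vs 5 = True
POP_JUMP_IF_FALSE → pop True; no jump
LOAD_FAST_LOAD_FAST p,a → push 33,36
BINARY_OP % → 33 % 36 = 33
STORE_FAST p → p=33
LOAD_FAST i → push 2
LOAD_CONST → push 1
BINARY_OP + → 2 + 1 = 3
STORE_FAST i → i=3
LOAD_FAST i → push 3
LOAD_CONST → push 5
COMPARE_OP bool(<) → 3 vs 5 = True
POP_JUMP_IF_FALSE → pop True; no jump
LOAD_FAST_LOAD_FAST p,a → push 33,36
BINARY_OP % → 33 % 36 = 33
STORE_FAST p → p=33
LOAD_FAST i → push 3
LOAD_CONST → push 1
BINARY_OP + → 3 + 1 = 4
STORE_FAST i → i=4
LOAD_FAST i → push 4
LOAD_CONST → push 5
COMPARE_OP bool(<) → 4 vs 5 = True
POP_JUMP_IF_FALSE → pop True; no jump
LOAD_FAST_LOAD_FAST p,a → push 33,36
BINARY_OP % → 33 % 36 = 33
STORE_FAST p → p=33
LOAD_FAST i → push 4
LOAD_CONST → push 1
BINARY_OP + → 4 + 1 = 5
STORE_FAST i → i=5
LOAD_FAST i → push 5
LOAD_CONST → push 5
COMPARE_OP bool(<) → 5 vs 5 = False
POP_JUMP_IF_FALSE → pop False; jump
LOAD_FAST p → push 33
RETURN_VALUE → return 33.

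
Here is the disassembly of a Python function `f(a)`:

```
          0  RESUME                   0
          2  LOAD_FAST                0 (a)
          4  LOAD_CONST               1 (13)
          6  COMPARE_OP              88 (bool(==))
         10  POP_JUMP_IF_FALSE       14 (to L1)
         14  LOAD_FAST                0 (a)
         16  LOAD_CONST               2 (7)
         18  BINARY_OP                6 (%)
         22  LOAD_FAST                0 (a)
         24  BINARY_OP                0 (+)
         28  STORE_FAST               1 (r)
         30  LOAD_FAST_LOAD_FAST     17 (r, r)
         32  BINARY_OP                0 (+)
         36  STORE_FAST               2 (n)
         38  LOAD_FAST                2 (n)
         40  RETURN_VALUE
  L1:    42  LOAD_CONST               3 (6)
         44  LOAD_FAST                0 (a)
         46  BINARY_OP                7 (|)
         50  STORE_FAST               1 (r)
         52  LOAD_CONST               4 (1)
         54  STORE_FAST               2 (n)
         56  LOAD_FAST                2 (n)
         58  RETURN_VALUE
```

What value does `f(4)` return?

LOAD_FAST a → push 4. Stack: [4]
LOAD_CONST → push 13. Stack: [4, 13]
COMPARE_OP bool(==) → 4 vs 13 = False. Stack: [False]
POP_JUMP_IF_FALSE → pop False; jump. Stack: []
LOAD_CONST → push 6. Stack: [6]
LOAD_FAST a → push 4. Stack: [6, 4]
BINARY_OP | → 6 | 4 = 6. Stack: [6]
STORE_FAST r → r=6. Stack: []
LOAD_CONST → push 1. Stack: [1]
STORE_FAST n → n=1. Stack: []
LOAD_FAST n → push 1. Stack: [1]
RETURN_VALUE → return 1.

1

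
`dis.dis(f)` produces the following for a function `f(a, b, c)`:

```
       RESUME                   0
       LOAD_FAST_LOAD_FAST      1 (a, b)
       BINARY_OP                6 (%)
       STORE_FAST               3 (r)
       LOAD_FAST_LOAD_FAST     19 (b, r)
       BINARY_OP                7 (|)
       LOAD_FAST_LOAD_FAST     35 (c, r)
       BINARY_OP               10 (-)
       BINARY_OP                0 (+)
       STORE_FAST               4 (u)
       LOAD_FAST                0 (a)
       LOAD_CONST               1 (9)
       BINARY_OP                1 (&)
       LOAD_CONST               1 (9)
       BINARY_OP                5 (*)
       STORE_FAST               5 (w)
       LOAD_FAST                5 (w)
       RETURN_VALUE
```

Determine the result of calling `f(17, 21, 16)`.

LOAD_FAST_LOAD_FAST a,b → push 17,21. Stack: [17, 21]
BINARY_OP % → 17 % 21 = 17. Stack: [17]
STORE_FAST r → r=17. Stack: []
LOAD_FAST_LOAD_FAST b,r → push 21,17. Stack: [21, 17]
BINARY_OP | → 21 | 17 = 21. Stack: [21]
LOAD_FAST_LOAD_FAST c,r → push 16,17. Stack: [21, 16, 17]
BINARY_OP - → 16 - 17 = -1. Stack: [21, -1]
BINARY_OP + → 21 + -1 = 20. Stack: [20]
STORE_FAST u → u=20. Stack: []
LOAD_FAST a → push 17. Stack: [17]
LOAD_CONST → push 9. Stack: [17, 9]
BINARY_OP & → 17 & 9 = 1. Stack: [1]
LOAD_CONST → push 9. Stack: [1, 9]
BINARY_OP * → 1 * 9 = 9. Stack: [9]
STORE_FAST w → w=9. Stack: []
LOAD_FAST w → push 9. Stack: [9]
RETURN_VALUE → return 9.

9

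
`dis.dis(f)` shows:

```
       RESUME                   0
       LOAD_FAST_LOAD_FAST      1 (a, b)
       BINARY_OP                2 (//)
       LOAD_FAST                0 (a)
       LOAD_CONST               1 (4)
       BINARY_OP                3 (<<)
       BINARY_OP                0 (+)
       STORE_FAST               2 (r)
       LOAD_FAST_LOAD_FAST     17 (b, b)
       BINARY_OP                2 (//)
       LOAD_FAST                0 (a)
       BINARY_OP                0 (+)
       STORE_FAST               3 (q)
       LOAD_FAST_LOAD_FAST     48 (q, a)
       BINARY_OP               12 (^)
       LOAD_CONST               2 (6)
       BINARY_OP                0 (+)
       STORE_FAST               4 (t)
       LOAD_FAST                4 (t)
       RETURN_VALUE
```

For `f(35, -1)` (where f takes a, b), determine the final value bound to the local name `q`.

36

LOAD_FAST_LOAD_FAST a,b → push 35,-1. Stack: [35, -1]
BINARY_OP // → 35 // -1 = -35. Stack: [-35]
LOAD_FAST a → push 35. Stack: [-35, 35]
LOAD_CONST → push 4. Stack: [-35, 35, 4]
BINARY_OP << → 35 << 4 = 560. Stack: [-35, 560]
BINARY_OP + → -35 + 560 = 525. Stack: [525]
STORE_FAST r → r=525. Stack: []
LOAD_FAST_LOAD_FAST b,b → push -1,-1. Stack: [-1, -1]
BINARY_OP // → -1 // -1 = 1. Stack: [1]
LOAD_FAST a → push 35. Stack: [1, 35]
BINARY_OP + → 1 + 35 = 36. Stack: [36]
STORE_FAST q → q=36. Stack: []
LOAD_FAST_LOAD_FAST q,a → push 36,35. Stack: [36, 35]
BINARY_OP ^ → 36 ^ 35 = 7. Stack: [7]
LOAD_CONST → push 6. Stack: [7, 6]
BINARY_OP + → 7 + 6 = 13. Stack: [13]
STORE_FAST t → t=13. Stack: []
LOAD_FAST t → push 13. Stack: [13]
RETURN_VALUE → return 13.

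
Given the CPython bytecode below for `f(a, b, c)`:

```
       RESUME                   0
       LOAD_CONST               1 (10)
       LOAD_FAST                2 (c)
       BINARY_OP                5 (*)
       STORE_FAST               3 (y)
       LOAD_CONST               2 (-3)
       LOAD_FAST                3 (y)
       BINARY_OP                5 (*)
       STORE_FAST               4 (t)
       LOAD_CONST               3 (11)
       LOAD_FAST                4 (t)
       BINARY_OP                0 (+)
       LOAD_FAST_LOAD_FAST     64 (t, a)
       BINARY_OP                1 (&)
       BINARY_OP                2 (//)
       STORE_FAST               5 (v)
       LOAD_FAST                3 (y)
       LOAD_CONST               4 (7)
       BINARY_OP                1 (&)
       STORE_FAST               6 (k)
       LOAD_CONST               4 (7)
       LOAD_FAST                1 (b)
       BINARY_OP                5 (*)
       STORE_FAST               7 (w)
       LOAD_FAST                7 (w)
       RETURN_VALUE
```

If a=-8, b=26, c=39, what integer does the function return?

LOAD_CONST → push 10. Stack: [10]
LOAD_FAST c → push 39. Stack: [10, 39]
BINARY_OP * → 10 * 39 = 390. Stack: [390]
STORE_FAST y → y=390. Stack: []
LOAD_CONST → push -3. Stack: [-3]
LOAD_FAST y → push 390. Stack: [-3, 390]
BINARY_OP * → -3 * 390 = -1170. Stack: [-1170]
STORE_FAST t → t=-1170. Stack: []
LOAD_CONST → push 11. Stack: [11]
LOAD_FAST t → push -1170. Stack: [11, -1170]
BINARY_OP + → 11 + -1170 = -1159. Stack: [-1159]
LOAD_FAST_LOAD_FAST t,a → push -1170,-8. Stack: [-1159, -1170, -8]
BINARY_OP & → -1170 & -8 = -1176. Stack: [-1159, -1176]
BINARY_OP // → -1159 // -1176 = 0. Stack: [0]
STORE_FAST v → v=0. Stack: []
LOAD_FAST y → push 390. Stack: [390]
LOAD_CONST → push 7. Stack: [390, 7]
BINARY_OP & → 390 & 7 = 6. Stack: [6]
STORE_FAST k → k=6. Stack: []
LOAD_CONST → push 7. Stack: [7]
LOAD_FAST b → push 26. Stack: [7, 26]
BINARY_OP * → 7 * 26 = 182. Stack: [182]
STORE_FAST w → w=182. Stack: []
LOAD_FAST w → push 182. Stack: [182]
RETURN_VALUE → return 182.

182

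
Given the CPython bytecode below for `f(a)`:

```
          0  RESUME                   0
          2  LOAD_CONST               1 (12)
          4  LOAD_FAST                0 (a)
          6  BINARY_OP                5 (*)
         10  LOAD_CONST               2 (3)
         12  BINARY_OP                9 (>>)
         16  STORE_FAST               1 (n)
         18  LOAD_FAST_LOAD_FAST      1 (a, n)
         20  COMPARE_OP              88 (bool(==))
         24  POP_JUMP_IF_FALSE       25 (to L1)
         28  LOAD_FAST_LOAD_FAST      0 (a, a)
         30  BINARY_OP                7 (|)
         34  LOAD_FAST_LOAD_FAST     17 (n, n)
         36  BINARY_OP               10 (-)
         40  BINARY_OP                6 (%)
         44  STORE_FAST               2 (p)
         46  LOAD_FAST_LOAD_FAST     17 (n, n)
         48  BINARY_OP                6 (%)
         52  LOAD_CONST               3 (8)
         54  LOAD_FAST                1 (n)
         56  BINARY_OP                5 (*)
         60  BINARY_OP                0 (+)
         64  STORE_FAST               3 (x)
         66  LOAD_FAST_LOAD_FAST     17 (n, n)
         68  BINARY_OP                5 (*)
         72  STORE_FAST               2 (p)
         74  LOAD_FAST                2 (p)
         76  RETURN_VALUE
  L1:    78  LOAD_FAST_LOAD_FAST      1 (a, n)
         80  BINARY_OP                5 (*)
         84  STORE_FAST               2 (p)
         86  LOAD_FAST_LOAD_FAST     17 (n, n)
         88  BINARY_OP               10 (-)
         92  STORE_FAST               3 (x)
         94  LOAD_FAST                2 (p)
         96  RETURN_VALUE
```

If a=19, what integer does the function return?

532

LOAD_CONST → push 12. Stack: [12]
LOAD_FAST a → push 19. Stack: [12, 19]
BINARY_OP * → 12 * 19 = 228. Stack: [228]
LOAD_CONST → push 3. Stack: [228, 3]
BINARY_OP >> → 228 >> 3 = 28. Stack: [28]
STORE_FAST n → n=28. Stack: []
LOAD_FAST_LOAD_FAST a,n → push 19,28. Stack: [19, 28]
COMPARE_OP bool(==) → 19 vs 28 = False. Stack: [False]
POP_JUMP_IF_FALSE → pop False; jump. Stack: []
LOAD_FAST_LOAD_FAST a,n → push 19,28. Stack: [19, 28]
BINARY_OP * → 19 * 28 = 532. Stack: [532]
STORE_FAST p → p=532. Stack: []
LOAD_FAST_LOAD_FAST n,n → push 28,28. Stack: [28, 28]
BINARY_OP - → 28 - 28 = 0. Stack: [0]
STORE_FAST x → x=0. Stack: []
LOAD_FAST p → push 532. Stack: [532]
RETURN_VALUE → return 532.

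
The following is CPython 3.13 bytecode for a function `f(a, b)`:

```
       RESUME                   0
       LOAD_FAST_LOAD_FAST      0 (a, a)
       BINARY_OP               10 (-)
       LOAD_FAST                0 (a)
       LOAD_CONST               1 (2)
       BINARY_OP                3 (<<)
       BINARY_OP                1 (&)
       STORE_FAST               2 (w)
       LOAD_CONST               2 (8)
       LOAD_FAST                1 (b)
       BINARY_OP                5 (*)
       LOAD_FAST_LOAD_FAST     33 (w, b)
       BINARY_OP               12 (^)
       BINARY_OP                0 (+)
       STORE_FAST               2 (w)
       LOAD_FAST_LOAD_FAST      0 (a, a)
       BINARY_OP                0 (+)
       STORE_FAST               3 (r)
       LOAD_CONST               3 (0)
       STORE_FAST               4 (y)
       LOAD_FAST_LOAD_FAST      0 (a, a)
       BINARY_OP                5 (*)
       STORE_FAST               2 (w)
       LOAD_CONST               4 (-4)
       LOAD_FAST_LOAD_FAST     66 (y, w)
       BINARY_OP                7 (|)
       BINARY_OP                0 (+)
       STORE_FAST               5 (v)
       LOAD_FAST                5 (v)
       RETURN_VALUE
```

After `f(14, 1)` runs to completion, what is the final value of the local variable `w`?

LOAD_FAST_LOAD_FAST a,a → push 14,14. Stack: [14, 14]
BINARY_OP - → 14 - 14 = 0. Stack: [0]
LOAD_FAST a → push 14. Stack: [0, 14]
LOAD_CONST → push 2. Stack: [0, 14, 2]
BINARY_OP << → 14 << 2 = 56. Stack: [0, 56]
BINARY_OP & → 0 & 56 = 0. Stack: [0]
STORE_FAST w → w=0. Stack: []
LOAD_CONST → push 8. Stack: [8]
LOAD_FAST b → push 1. Stack: [8, 1]
BINARY_OP * → 8 * 1 = 8. Stack: [8]
LOAD_FAST_LOAD_FAST w,b → push 0,1. Stack: [8, 0, 1]
BINARY_OP ^ → 0 ^ 1 = 1. Stack: [8, 1]
BINARY_OP + → 8 + 1 = 9. Stack: [9]
STORE_FAST w → w=9. Stack: []
LOAD_FAST_LOAD_FAST a,a → push 14,14. Stack: [14, 14]
BINARY_OP + → 14 + 14 = 28. Stack: [28]
STORE_FAST r → r=28. Stack: []
LOAD_CONST → push 0. Stack: [0]
STORE_FAST y → y=0. Stack: []
LOAD_FAST_LOAD_FAST a,a → push 14,14. Stack: [14, 14]
BINARY_OP * → 14 * 14 = 196. Stack: [196]
STORE_FAST w → w=196. Stack: []
LOAD_CONST → push -4. Stack: [-4]
LOAD_FAST_LOAD_FAST y,w → push 0,196. Stack: [-4, 0, 196]
BINARY_OP | → 0 | 196 = 196. Stack: [-4, 196]
BINARY_OP + → -4 + 196 = 192. Stack: [192]
STORE_FAST v → v=192. Stack: []
LOAD_FAST v → push 192. Stack: [192]
RETURN_VALUE → return 192.

196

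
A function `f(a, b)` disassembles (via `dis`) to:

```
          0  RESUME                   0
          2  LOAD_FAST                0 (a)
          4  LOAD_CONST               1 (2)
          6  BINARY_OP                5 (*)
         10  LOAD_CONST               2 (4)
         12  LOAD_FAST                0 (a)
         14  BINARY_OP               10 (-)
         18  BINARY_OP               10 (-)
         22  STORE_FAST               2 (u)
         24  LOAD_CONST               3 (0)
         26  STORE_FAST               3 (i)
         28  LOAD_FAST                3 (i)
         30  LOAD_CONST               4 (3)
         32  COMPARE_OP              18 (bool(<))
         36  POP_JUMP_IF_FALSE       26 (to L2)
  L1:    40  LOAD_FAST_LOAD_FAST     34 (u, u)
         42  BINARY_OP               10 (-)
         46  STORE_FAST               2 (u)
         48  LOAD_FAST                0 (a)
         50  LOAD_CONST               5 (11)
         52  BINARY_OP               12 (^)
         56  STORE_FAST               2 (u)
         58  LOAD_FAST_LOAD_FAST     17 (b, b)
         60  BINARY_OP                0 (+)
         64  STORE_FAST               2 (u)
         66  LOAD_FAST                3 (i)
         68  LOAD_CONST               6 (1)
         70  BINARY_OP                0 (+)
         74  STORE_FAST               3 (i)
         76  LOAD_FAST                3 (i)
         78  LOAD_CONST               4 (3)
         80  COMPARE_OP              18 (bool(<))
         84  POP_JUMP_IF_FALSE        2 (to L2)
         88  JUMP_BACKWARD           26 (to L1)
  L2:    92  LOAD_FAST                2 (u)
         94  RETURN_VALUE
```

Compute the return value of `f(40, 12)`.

24

LOAD_FAST a → push 40
LOAD_CONST → push 2
BINARY_OP * → 40 * 2 = 80
LOAD_CONST → push 4
LOAD_FAST a → push 40
BINARY_OP - → 4 - 40 = -36
BINARY_OP - → 80 - -36 = 116
STORE_FAST u → u=116
LOAD_CONST → push 0
STORE_FAST i → i=0
LOAD_FAST i → push 0
LOAD_CONST → push 3
COMPARE_OP bool(<) → 0 vs 3 = True
POP_JUMP_IF_FALSE → pop True; no jump
LOAD_FAST_LOAD_FAST u,u → push 116,116
BINARY_OP - → 116 - 116 = 0
STORE_FAST u → u=0
LOAD_FAST a → push 40
LOAD_CONST → push 11
BINARY_OP ^ → 40 ^ 11 = 35
STORE_FAST u → u=35
LOAD_FAST_LOAD_FAST b,b → push 12,12
BINARY_OP + → 12 + 12 = 24
STORE_FAST u → u=24
LOAD_FAST i → push 0
LOAD_CONST → push 1
BINARY_OP + → 0 + 1 = 1
STORE_FAST i → i=1
LOAD_FAST i → push 1
LOAD_CONST → push 3
COMPARE_OP bool(<) → 1 vs 3 = True
POP_JUMP_IF_FALSE → pop True; no jump
LOAD_FAST_LOAD_FAST u,u → push 24,24
BINARY_OP - → 24 - 24 = 0
STORE_FAST u → u=0
LOAD_FAST a → push 40
LOAD_CONST → push 11
BINARY_OP ^ → 40 ^ 11 = 35
STORE_FAST u → u=35
LOAD_FAST_LOAD_FAST b,b → push 12,12
BINARY_OP + → 12 + 12 = 24
STORE_FAST u → u=24
LOAD_FAST i → push 1
LOAD_CONST → push 1
BINARY_OP + → 1 + 1 = 2
STORE_FAST i → i=2
LOAD_FAST i → push 2
LOAD_CONST → push 3
COMPARE_OP bool(<) → 2 vs 3 = True
POP_JUMP_IF_FALSE → pop True; no jump
LOAD_FAST_LOAD_FAST u,u → push 24,24
BINARY_OP - → 24 - 24 = 0
STORE_FAST u → u=0
LOAD_FAST a → push 40
LOAD_CONST → push 11
BINARY_OP ^ → 40 ^ 11 = 35
STORE_FAST u → u=35
LOAD_FAST_LOAD_FAST b,b → push 12,12
BINARY_OP + → 12 + 12 = 24
STORE_FAST u → u=24
LOAD_FAST i → push 2
LOAD_CONST → push 1
BINARY_OP + → 2 + 1 = 3
STORE_FAST i → i=3
LOAD_FAST i → push 3
LOAD_CONST → push 3
COMPARE_OP bool(<) → 3 vs 3 = False
POP_JUMP_IF_FALSE → pop False; jump
LOAD_FAST u → push 24
RETURN_VALUE → return 24.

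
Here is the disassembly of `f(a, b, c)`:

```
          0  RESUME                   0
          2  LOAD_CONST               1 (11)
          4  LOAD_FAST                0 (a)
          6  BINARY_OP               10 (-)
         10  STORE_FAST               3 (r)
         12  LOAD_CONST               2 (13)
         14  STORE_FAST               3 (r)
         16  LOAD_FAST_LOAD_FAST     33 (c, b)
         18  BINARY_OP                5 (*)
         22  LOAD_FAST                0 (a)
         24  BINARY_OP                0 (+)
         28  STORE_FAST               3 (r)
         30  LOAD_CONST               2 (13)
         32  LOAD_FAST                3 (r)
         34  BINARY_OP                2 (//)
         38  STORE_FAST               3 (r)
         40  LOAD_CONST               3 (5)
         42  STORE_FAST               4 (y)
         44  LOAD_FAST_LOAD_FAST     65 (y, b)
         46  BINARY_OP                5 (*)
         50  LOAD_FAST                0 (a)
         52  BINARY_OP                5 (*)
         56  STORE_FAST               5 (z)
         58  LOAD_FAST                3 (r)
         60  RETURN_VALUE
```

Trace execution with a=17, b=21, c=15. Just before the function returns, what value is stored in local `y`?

5

LOAD_CONST → push 11. Stack: [11]
LOAD_FAST a → push 17. Stack: [11, 17]
BINARY_OP - → 11 - 17 = -6. Stack: [-6]
STORE_FAST r → r=-6. Stack: []
LOAD_CONST → push 13. Stack: [13]
STORE_FAST r → r=13. Stack: []
LOAD_FAST_LOAD_FAST c,b → push 15,21. Stack: [15, 21]
BINARY_OP * → 15 * 21 = 315. Stack: [315]
LOAD_FAST a → push 17. Stack: [315, 17]
BINARY_OP + → 315 + 17 = 332. Stack: [332]
STORE_FAST r → r=332. Stack: []
LOAD_CONST → push 13. Stack: [13]
LOAD_FAST r → push 332. Stack: [13, 332]
BINARY_OP // → 13 // 332 = 0. Stack: [0]
STORE_FAST r → r=0. Stack: []
LOAD_CONST → push 5. Stack: [5]
STORE_FAST y → y=5. Stack: []
LOAD_FAST_LOAD_FAST y,b → push 5,21. Stack: [5, 21]
BINARY_OP * → 5 * 21 = 105. Stack: [105]
LOAD_FAST a → push 17. Stack: [105, 17]
BINARY_OP * → 105 * 17 = 1785. Stack: [1785]
STORE_FAST z → z=1785. Stack: []
LOAD_FAST r → push 0. Stack: [0]
RETURN_VALUE → return 0.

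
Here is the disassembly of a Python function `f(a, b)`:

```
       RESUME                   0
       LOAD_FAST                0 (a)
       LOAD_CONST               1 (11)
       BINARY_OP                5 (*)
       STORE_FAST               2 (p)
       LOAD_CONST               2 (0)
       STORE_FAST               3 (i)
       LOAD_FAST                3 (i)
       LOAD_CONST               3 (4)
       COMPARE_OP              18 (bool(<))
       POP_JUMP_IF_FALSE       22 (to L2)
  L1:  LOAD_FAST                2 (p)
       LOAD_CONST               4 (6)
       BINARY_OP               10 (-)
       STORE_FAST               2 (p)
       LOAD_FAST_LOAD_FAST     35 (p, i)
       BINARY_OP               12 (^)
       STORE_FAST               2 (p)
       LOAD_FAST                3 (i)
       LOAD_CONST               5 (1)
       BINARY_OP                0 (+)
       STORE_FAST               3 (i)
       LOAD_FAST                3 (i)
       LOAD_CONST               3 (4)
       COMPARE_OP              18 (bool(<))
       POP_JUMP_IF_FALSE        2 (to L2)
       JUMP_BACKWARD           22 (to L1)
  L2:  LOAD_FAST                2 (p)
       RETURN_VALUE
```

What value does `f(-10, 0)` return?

LOAD_FAST a → push -10
LOAD_CONST → push 11
BINARY_OP * → -10 * 11 = -110
STORE_FAST p → p=-110
LOAD_CONST → push 0
STORE_FAST i → i=0
LOAD_FAST i → push 0
LOAD_CONST → push 4
COMPARE_OP bool(<) → 0 vs 4 = True
POP_JUMP_IF_FALSE → pop True; no jump
LOAD_FAST p → push -110
LOAD_CONST → push 6
BINARY_OP - → -110 - 6 = -116
STORE_FAST p → p=-116
LOAD_FAST_LOAD_FAST p,i → push -116,0
BINARY_OP ^ → -116 ^ 0 = -116
STORE_FAST p → p=-116
LOAD_FAST i → push 0
LOAD_CONST → push 1
BINARY_OP + → 0 + 1 = 1
STORE_FAST i → i=1
LOAD_FAST i → push 1
LOAD_CONST → push 4
COMPARE_OP bool(<) → 1 vs 4 = True
POP_JUMP_IF_FALSE → pop True; no jump
LOAD_FAST p → push -116
LOAD_CONST → push 6
BINARY_OP - → -116 - 6 = -122
STORE_FAST p → p=-122
LOAD_FAST_LOAD_FAST p,i → push -122,1
BINARY_OP ^ → -122 ^ 1 = -121
STORE_FAST p → p=-121
LOAD_FAST i → push 1
LOAD_CONST → push 1
BINARY_OP + → 1 + 1 = 2
STORE_FAST i → i=2
LOAD_FAST i → push 2
LOAD_CONST → push 4
COMPARE_OP bool(<) → 2 vs 4 = True
POP_JUMP_IF_FALSE → pop True; no jump
LOAD_FAST p → push -121
LOAD_CONST → push 6
BINARY_OP - → -121 - 6 = -127
STORE_FAST p → p=-127
LOAD_FAST_LOAD_FAST p,i → push -127,2
BINARY_OP ^ → -127 ^ 2 = -125
STORE_FAST p → p=-125
LOAD_FAST i → push 2
LOAD_CONST → push 1
BINARY_OP + → 2 + 1 = 3
STORE_FAST i → i=3
LOAD_FAST i → push 3
LOAD_CONST → push 4
COMPARE_OP bool(<) → 3 vs 4 = True
POP_JUMP_IF_FALSE → pop True; no jump
LOAD_FAST p → push -125
LOAD_CONST → push 6
BINARY_OP - → -125 - 6 = -131
STORE_FAST p → p=-131
LOAD_FAST_LOAD_FAST p,i → push -131,3
BINARY_OP ^ → -131 ^ 3 = -130
STORE_FAST p → p=-130
LOAD_FAST i → push 3
LOAD_CONST → push 1
BINARY_OP + → 3 + 1 = 4
STORE_FAST i → i=4
LOAD_FAST i → push 4
LOAD_CONST → push 4
COMPARE_OP bool(<) → 4 vs 4 = False
POP_JUMP_IF_FALSE → pop False; jump
LOAD_FAST p → push -130
RETURN_VALUE → return -130.

-130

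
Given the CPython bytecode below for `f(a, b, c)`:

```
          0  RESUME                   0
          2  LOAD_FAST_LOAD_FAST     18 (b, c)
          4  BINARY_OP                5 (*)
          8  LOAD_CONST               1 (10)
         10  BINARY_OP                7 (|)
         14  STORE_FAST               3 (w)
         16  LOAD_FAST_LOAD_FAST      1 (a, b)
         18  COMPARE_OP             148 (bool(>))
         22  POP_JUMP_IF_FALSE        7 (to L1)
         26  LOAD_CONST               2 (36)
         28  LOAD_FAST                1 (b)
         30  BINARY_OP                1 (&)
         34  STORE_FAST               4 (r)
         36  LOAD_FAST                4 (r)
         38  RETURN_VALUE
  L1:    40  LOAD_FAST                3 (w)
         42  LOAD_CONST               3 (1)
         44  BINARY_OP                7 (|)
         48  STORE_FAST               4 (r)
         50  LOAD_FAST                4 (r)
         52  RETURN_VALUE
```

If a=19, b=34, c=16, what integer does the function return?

555

LOAD_FAST_LOAD_FAST b,c → push 34,16. Stack: [34, 16]
BINARY_OP * → 34 * 16 = 544. Stack: [544]
LOAD_CONST → push 10. Stack: [544, 10]
BINARY_OP | → 544 | 10 = 554. Stack: [554]
STORE_FAST w → w=554. Stack: []
LOAD_FAST_LOAD_FAST a,b → push 19,34. Stack: [19, 34]
COMPARE_OP bool(>) → 19 vs 34 = False. Stack: [False]
POP_JUMP_IF_FALSE → pop False; jump. Stack: []
LOAD_FAST w → push 554. Stack: [554]
LOAD_CONST → push 1. Stack: [554, 1]
BINARY_OP | → 554 | 1 = 555. Stack: [555]
STORE_FAST r → r=555. Stack: []
LOAD_FAST r → push 555. Stack: [555]
RETURN_VALUE → return 555.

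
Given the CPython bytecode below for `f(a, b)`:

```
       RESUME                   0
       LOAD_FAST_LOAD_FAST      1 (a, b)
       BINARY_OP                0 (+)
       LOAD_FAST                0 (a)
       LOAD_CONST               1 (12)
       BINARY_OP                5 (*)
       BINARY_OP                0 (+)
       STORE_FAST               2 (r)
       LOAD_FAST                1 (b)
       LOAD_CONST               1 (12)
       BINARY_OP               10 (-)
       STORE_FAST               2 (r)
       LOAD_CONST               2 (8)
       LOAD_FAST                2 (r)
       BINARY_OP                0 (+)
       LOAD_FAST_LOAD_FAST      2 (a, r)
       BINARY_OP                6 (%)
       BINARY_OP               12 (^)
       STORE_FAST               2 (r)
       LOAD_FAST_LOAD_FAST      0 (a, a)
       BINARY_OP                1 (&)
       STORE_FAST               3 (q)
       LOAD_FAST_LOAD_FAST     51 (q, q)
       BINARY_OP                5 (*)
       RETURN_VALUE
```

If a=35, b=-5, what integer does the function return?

1225

LOAD_FAST_LOAD_FAST a,b → push 35,-5. Stack: [35, -5]
BINARY_OP + → 35 + -5 = 30. Stack: [30]
LOAD_FAST a → push 35. Stack: [30, 35]
LOAD_CONST → push 12. Stack: [30, 35, 12]
BINARY_OP * → 35 * 12 = 420. Stack: [30, 420]
BINARY_OP + → 30 + 420 = 450. Stack: [450]
STORE_FAST r → r=450. Stack: []
LOAD_FAST b → push -5. Stack: [-5]
LOAD_CONST → push 12. Stack: [-5, 12]
BINARY_OP - → -5 - 12 = -17. Stack: [-17]
STORE_FAST r → r=-17. Stack: []
LOAD_CONST → push 8. Stack: [8]
LOAD_FAST r → push -17. Stack: [8, -17]
BINARY_OP + → 8 + -17 = -9. Stack: [-9]
LOAD_FAST_LOAD_FAST a,r → push 35,-17. Stack: [-9, 35, -17]
BINARY_OP % → 35 % -17 = -16. Stack: [-9, -16]
BINARY_OP ^ → -9 ^ -16 = 7. Stack: [7]
STORE_FAST r → r=7. Stack: []
LOAD_FAST_LOAD_FAST a,a → push 35,35. Stack: [35, 35]
BINARY_OP & → 35 & 35 = 35. Stack: [35]
STORE_FAST q → q=35. Stack: []
LOAD_FAST_LOAD_FAST q,q → push 35,35. Stack: [35, 35]
BINARY_OP * → 35 * 35 = 1225. Stack: [1225]
RETURN_VALUE → return 1225.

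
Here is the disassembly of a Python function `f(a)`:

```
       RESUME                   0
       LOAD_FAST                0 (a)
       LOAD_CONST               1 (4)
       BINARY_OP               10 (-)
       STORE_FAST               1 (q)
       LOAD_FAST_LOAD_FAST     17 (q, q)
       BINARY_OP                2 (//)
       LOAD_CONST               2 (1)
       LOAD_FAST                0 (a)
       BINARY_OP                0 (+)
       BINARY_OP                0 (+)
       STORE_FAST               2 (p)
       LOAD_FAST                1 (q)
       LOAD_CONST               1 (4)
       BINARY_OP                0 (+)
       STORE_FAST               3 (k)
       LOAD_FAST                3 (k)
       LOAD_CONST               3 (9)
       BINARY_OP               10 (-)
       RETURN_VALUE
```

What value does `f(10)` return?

1

LOAD_FAST a → push 10. Stack: [10]
LOAD_CONST → push 4. Stack: [10, 4]
BINARY_OP - → 10 - 4 = 6. Stack: [6]
STORE_FAST q → q=6. Stack: []
LOAD_FAST_LOAD_FAST q,q → push 6,6. Stack: [6, 6]
BINARY_OP // → 6 // 6 = 1. Stack: [1]
LOAD_CONST → push 1. Stack: [1, 1]
LOAD_FAST a → push 10. Stack: [1, 1, 10]
BINARY_OP + → 1 + 10 = 11. Stack: [1, 11]
BINARY_OP + → 1 + 11 = 12. Stack: [12]
STORE_FAST p → p=12. Stack: []
LOAD_FAST q → push 6. Stack: [6]
LOAD_CONST → push 4. Stack: [6, 4]
BINARY_OP + → 6 + 4 = 10. Stack: [10]
STORE_FAST k → k=10. Stack: []
LOAD_FAST k → push 10. Stack: [10]
LOAD_CONST → push 9. Stack: [10, 9]
BINARY_OP - → 10 - 9 = 1. Stack: [1]
RETURN_VALUE → return 1.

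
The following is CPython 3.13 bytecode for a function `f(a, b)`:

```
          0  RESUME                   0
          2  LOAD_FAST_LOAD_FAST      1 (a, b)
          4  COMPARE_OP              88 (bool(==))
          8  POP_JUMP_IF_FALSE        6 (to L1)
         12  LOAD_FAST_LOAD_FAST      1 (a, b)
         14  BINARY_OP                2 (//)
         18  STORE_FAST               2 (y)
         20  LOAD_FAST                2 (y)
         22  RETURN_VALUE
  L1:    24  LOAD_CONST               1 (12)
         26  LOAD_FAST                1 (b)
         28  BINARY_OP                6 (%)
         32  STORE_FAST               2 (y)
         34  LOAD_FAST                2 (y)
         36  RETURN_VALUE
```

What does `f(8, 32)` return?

LOAD_FAST_LOAD_FAST a,b → push 8,32. Stack: [8, 32]
COMPARE_OP bool(==) → 8 vs 32 = False. Stack: [False]
POP_JUMP_IF_FALSE → pop False; jump. Stack: []
LOAD_CONST → push 12. Stack: [12]
LOAD_FAST b → push 32. Stack: [12, 32]
BINARY_OP % → 12 % 32 = 12. Stack: [12]
STORE_FAST y → y=12. Stack: []
LOAD_FAST y → push 12. Stack: [12]
RETURN_VALUE → return 12.

12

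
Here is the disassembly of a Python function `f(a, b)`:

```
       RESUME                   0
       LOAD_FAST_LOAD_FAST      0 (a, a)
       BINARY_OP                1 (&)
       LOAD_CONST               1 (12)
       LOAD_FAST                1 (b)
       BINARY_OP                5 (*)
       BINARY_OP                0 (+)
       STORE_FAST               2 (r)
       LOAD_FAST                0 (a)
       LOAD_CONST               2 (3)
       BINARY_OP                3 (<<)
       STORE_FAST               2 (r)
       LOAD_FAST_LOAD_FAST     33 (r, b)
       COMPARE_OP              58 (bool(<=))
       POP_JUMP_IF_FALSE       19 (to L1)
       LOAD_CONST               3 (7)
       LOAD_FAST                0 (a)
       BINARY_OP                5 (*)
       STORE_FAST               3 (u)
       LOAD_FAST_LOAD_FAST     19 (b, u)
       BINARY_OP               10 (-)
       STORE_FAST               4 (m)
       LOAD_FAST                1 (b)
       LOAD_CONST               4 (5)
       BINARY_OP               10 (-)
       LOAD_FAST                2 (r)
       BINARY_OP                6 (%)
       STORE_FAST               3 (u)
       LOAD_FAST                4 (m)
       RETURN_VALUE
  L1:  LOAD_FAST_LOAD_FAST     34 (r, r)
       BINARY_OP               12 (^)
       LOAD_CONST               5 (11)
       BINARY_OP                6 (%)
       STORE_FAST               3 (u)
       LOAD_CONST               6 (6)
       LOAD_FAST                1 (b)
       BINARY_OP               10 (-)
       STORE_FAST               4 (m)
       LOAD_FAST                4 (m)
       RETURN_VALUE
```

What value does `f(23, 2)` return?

4

LOAD_FAST_LOAD_FAST a,a → push 23,23. Stack: [23, 23]
BINARY_OP & → 23 & 23 = 23. Stack: [23]
LOAD_CONST → push 12. Stack: [23, 12]
LOAD_FAST b → push 2. Stack: [23, 12, 2]
BINARY_OP * → 12 * 2 = 24. Stack: [23, 24]
BINARY_OP + → 23 + 24 = 47. Stack: [47]
STORE_FAST r → r=47. Stack: []
LOAD_FAST a → push 23. Stack: [23]
LOAD_CONST → push 3. Stack: [23, 3]
BINARY_OP << → 23 << 3 = 184. Stack: [184]
STORE_FAST r → r=184. Stack: []
LOAD_FAST_LOAD_FAST r,b → push 184,2. Stack: [184, 2]
COMPARE_OP bool(<=) → 184 vs 2 = False. Stack: [False]
POP_JUMP_IF_FALSE → pop False; jump. Stack: []
LOAD_FAST_LOAD_FAST r,r → push 184,184. Stack: [184, 184]
BINARY_OP ^ → 184 ^ 184 = 0. Stack: [0]
LOAD_CONST → push 11. Stack: [0, 11]
BINARY_OP % → 0 % 11 = 0. Stack: [0]
STORE_FAST u → u=0. Stack: []
LOAD_CONST → push 6. Stack: [6]
LOAD_FAST b → push 2. Stack: [6, 2]
BINARY_OP - → 6 - 2 = 4. Stack: [4]
STORE_FAST m → m=4. Stack: []
LOAD_FAST m → push 4. Stack: [4]
RETURN_VALUE → return 4.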